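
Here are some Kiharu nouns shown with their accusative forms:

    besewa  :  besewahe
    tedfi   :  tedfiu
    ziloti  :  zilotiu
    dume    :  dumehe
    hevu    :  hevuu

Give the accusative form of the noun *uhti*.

Looking at the last vowel of each stem: -u when the last vowel of the stem is a high vowel (*tedfi*, *ziloti*, *hevu*); -he when the last vowel of the stem is a non-high vowel (*besewa*, *dume*).
The last vowel of *uhti* is /i/, which is a high vowel, so the suffix is -u, giving *uhtiu*.

uhtiu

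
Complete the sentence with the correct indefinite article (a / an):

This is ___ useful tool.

The indefinite article is chosen by the initial *sound* of the following word, not its spelling.
*useful* begins with the sound /juː/ (u pronounced /juː/) — a consonant sound.
So the article is *a*: This is a useful tool.

a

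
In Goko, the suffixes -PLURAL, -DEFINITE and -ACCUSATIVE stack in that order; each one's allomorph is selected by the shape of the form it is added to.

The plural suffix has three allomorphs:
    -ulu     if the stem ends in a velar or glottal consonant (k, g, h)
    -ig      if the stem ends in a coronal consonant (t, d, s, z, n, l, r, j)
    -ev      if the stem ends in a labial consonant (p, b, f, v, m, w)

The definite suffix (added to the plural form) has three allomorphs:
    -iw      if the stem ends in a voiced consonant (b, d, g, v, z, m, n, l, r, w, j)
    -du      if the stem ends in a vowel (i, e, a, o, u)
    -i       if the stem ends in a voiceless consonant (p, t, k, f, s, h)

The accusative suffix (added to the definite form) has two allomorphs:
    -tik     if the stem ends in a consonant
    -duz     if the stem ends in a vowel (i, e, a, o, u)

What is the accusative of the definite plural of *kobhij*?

*kobhij* — final consonant /j/ (coronal) → -ig → *kobhijig*.
The plural form *kobhijig* — final sound /g/ (a voiced consonant) → -iw → *kobhijigiw*.
The final sound of the definite form *kobhijigiw* is /w/, which is a consonant, so the accusative suffix is -tik, giving *kobhijigiwtik*.

kobhijigiwtik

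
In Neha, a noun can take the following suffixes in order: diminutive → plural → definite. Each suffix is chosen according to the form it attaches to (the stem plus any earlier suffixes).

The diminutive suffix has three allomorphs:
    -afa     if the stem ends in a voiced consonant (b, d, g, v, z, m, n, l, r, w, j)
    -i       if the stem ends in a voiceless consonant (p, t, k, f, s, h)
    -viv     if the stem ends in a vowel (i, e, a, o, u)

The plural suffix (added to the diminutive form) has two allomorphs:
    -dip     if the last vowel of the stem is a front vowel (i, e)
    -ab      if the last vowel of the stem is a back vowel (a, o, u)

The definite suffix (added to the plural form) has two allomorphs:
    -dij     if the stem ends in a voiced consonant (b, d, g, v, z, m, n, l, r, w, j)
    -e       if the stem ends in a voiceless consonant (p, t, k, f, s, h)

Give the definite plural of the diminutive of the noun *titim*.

*titim*: final sound = /m/, a voiced consonant → -afa → *titimafa*.
The diminutive form *titimafa* — last vowel /a/ (a back vowel) → -ab → *titimafaab*.
The plural form *titimafaab* — final consonant /b/ (voiced) → -dij → *titimafaabdij*.

titimafaabdij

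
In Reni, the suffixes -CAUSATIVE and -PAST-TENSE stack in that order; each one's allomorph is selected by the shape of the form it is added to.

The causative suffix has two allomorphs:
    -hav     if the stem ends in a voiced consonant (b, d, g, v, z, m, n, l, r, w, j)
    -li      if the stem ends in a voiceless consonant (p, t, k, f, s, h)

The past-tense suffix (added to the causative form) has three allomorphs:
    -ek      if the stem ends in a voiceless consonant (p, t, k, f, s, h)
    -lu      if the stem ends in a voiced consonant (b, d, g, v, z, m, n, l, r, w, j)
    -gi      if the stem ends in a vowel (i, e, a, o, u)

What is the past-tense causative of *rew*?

The final consonant of *rew* is /w/, which is voiced, so the causative suffix is -hav, giving *rewhav*.
Since the final sound of the causative form *rewhav* is /v/ (a voiced consonant), it takes -lu, giving *rewhavlu*.

rewhavlu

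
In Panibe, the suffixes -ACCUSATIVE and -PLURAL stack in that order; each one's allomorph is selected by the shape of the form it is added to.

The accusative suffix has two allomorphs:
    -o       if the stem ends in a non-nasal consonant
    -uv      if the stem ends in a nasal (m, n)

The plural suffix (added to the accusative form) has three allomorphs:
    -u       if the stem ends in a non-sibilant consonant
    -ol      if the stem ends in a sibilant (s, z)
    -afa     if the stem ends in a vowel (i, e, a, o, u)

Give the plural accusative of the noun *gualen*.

Since the final consonant of *gualen* is /n/ (a nasal), it takes -uv, giving *gualenuv*.
The final sound of the accusative form *gualenuv* is /v/, which is a non-sibilant consonant, so the plural suffix is -u, giving *gualenuvu*.

gualenuvu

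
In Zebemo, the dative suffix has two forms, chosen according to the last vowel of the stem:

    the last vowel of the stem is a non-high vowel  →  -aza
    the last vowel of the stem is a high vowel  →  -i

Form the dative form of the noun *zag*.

zagaza

Since the last vowel of *zag* is /a/ (a non-high vowel), it takes -aza, giving *zagaza*.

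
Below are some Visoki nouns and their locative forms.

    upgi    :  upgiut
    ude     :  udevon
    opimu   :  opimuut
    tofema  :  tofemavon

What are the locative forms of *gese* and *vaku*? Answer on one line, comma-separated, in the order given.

The suffix is conditioned by the last vowel: -ut when the last vowel of the stem is a high vowel (*upgi*, *opimu*); -von when the last vowel of the stem is a non-high vowel (*ude*, *tofema*).
*gese* — last vowel /e/ (a non-high vowel) → -von → *gesevon*.
The last vowel of *vaku* is /u/, which is a high vowel, so the suffix is -ut, giving *vakuut*.

gesevon, vakuut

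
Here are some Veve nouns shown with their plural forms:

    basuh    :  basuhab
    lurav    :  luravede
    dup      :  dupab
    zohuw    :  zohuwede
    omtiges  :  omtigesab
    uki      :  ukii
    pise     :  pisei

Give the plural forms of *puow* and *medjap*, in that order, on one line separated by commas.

The alternation tracks the final sound of the stem — -ab when the stem ends in a voiceless consonant (*basuh*, *dup*, *omtiges*); -ede when the stem ends in a voiced consonant (*lurav*, *zohuw*); -i when the stem ends in a vowel (*uki*, *pise*).
Since the final sound of *puow* is /w/ (a voiced consonant), it takes -ede, giving *puowede*.
Since the final sound of *medjap* is /p/ (a voiceless consonant), it takes -ab, giving *medjapab*.

puowede, medjapab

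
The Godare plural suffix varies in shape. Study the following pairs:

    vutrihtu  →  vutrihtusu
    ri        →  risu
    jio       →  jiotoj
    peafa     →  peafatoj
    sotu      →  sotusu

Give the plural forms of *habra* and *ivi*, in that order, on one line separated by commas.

The suffix is conditioned by the last vowel: -su when the last vowel of the stem is a high vowel (*vutrihtu*, *ri*, *sotu*); -toj when the last vowel of the stem is a non-high vowel (*jio*, *peafa*).
*habra*: last vowel = /a/, a non-high vowel → -toj → *habratoj*.
*ivi* — last vowel /i/ (a high vowel) → -su → *ivisu*.

habratoj, ivisu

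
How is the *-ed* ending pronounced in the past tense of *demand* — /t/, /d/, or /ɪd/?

The stem *demand* ends in /t/ or /d/.
The -ed suffix is realized as /ɪd/ after /t, d/; as /t/ after other voiceless consonants; and as /d/ after other voiced sounds.
So -ed on *demand* is pronounced /ɪd/.

/ɪd/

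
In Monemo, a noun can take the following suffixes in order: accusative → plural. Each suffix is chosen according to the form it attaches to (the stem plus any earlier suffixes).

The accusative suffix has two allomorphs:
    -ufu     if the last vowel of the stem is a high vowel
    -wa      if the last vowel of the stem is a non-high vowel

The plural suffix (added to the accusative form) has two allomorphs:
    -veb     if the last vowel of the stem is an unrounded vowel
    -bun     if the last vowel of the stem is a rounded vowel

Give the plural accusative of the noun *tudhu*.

*tudhu* — last vowel /u/ (a high vowel) → -ufu → *tudhuufu*.
Since the last vowel of the accusative form *tudhuufu* is /u/ (a rounded vowel), it takes -bun, giving *tudhuufubun*.

tudhuufubun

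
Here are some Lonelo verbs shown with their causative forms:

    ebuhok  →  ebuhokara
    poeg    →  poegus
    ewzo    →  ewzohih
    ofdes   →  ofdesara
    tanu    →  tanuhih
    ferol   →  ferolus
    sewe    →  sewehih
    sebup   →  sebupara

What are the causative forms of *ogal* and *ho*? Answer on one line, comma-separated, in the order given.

ogalus, hohih

The alternation tracks the final sound of the stem — -ara when the stem ends in a voiceless consonant (*ebuhok*, *ofdes*, *sebup*); -us when the stem ends in a voiced consonant (*poeg*, *ferol*); -hih when the stem ends in a vowel (*ewzo*, *tanu*, *sewe*).
*ogal* — final sound /l/ (a voiced consonant) → -us → *ogalus*.
Since the final sound of *ho* is /o/ (a vowel), it takes -hih, giving *hohih*.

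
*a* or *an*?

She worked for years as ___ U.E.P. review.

The indefinite article is chosen by the initial *sound* of the following word, not its spelling.
The initialism *U.E.P.* is read letter by letter; the first letter, U, is pronounced /juː/, which begins with a consonant sound.
So the article is *a*: She worked for years as a U.E.P. review.

a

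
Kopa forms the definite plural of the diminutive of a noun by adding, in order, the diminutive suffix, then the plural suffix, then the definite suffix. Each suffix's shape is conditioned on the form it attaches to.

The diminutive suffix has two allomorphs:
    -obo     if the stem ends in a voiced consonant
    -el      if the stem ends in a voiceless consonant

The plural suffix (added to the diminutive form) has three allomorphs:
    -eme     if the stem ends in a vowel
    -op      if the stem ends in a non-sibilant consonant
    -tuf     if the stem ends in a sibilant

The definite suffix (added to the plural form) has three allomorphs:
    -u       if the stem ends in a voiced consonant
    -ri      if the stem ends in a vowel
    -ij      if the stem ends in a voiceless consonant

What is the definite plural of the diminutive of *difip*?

Since the final consonant of *difip* is /p/ (voiceless), it takes -el, giving *difipel*.
Since the final sound of the diminutive form *difipel* is /l/ (a non-sibilant consonant), it takes -op, giving *difipelop*.
The plural form *difipelop* — final sound /p/ (a voiceless consonant) → -ij → *difipelopij*.

difipelopij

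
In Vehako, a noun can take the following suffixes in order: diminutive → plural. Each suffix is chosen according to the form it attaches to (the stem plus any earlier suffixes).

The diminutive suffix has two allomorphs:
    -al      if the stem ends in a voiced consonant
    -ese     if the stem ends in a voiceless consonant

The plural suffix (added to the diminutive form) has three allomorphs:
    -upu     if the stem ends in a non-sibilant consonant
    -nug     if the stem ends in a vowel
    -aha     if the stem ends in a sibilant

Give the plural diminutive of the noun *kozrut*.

Since the final consonant of *kozrut* is /t/ (voiceless), it takes -ese, giving *kozrutese*.
The diminutive form *kozrutese* — final sound /e/ (a vowel) → -nug → *kozrutesenug*.

kozrutesenug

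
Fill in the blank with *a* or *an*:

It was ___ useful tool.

The indefinite article is chosen by the initial *sound* of the following word, not its spelling.
*useful* begins with the sound /juː/ (u pronounced /juː/) — a consonant sound.
So the article is *a*: It was a useful tool.

a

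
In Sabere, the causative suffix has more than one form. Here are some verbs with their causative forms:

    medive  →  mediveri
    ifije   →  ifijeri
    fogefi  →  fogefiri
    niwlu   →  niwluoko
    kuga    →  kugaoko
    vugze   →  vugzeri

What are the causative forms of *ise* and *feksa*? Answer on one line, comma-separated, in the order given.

The pattern is front/back vowel harmony: -ri when the last vowel of the stem is a front vowel (*medive*, *ifije*, *fogefi*, *vugze*); -oko when the last vowel of the stem is a back vowel (*niwlu*, *kuga*).
The last vowel of *ise* is /e/, which is a front vowel, so the suffix is -ri, giving *iseri*.
*feksa* — last vowel /a/ (a back vowel) → -oko → *feksaoko*.

iseri, feksaoko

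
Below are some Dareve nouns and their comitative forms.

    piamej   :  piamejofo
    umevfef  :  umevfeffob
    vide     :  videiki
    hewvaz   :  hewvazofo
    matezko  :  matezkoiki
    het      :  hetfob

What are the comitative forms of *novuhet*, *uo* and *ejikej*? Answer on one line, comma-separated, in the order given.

novuhetfob, uoiki, ejikejofo

The alternation tracks the final sound of the stem — -fob when the stem ends in a voiceless consonant (*umevfef*, *het*); -ofo when the stem ends in a voiced consonant (*piamej*, *hewvaz*); -iki when the stem ends in a vowel (*vide*, *matezko*).
The final sound of *novuhet* is /t/, which is a voiceless consonant, so the suffix is -fob, giving *novuhetfob*.
The final sound of *uo* is /o/, which is a vowel, so the suffix is -iki, giving *uoiki*.
Since the final sound of *ejikej* is /j/ (a voiced consonant), it takes -ofo, giving *ejikejofo*.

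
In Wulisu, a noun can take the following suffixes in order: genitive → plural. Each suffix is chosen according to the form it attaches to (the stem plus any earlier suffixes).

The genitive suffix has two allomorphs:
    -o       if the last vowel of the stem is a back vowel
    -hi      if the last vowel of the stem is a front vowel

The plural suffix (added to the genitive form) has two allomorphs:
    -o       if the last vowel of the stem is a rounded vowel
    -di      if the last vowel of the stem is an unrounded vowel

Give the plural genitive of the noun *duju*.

Since the last vowel of *duju* is /u/ (a back vowel), it takes -o, giving *dujuo*.
Since the last vowel of the genitive form *dujuo* is /o/ (a rounded vowel), it takes -o, giving *dujuoo*.

dujuoo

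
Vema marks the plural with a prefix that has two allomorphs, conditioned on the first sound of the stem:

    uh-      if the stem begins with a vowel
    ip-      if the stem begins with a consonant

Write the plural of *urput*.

*urput*: first sound = /u/, a vowel → uh- → *uhurput*.

uhurput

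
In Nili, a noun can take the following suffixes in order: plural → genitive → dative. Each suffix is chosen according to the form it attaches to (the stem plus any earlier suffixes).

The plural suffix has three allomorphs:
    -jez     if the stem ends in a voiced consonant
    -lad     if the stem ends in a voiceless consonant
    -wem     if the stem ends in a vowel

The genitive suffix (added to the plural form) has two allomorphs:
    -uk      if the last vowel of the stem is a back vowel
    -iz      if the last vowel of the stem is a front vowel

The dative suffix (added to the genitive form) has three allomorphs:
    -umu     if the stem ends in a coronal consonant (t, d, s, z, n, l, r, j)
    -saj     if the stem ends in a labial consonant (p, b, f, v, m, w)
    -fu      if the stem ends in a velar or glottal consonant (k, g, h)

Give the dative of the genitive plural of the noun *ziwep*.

ziwepladukfu

The final sound of *ziwep* is /p/, which is a voiceless consonant, so the plural suffix is -lad, giving *ziweplad*.
The plural form *ziweplad* — last vowel /a/ (a back vowel) → -uk → *ziwepladuk*.
Since the final consonant of the genitive form *ziwepladuk* is /k/ (velar/glottal), it takes -fu, giving *ziwepladukfu*.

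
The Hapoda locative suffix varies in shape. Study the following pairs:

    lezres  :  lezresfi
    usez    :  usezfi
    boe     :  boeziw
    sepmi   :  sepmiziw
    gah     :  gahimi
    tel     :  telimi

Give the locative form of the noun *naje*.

najeziw

The alternation tracks the final sound of the stem — -fi when the stem ends in a sibilant (*lezres*, *usez*); -imi when the stem ends in a non-sibilant consonant (*gah*, *tel*); -ziw when the stem ends in a vowel (*boe*, *sepmi*).
*naje* — final sound /e/ (a vowel) → -ziw → *najeziw*.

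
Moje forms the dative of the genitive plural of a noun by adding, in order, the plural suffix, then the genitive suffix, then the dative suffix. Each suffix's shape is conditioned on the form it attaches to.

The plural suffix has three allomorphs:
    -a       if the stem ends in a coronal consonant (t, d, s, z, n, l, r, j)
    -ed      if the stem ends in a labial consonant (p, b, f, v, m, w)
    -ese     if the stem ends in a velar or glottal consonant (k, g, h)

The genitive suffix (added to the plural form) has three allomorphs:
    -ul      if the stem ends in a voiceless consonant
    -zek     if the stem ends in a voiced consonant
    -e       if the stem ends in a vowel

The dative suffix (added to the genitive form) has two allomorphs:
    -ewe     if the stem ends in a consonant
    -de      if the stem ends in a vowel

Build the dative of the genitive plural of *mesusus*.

The final consonant of *mesusus* is /s/, which is coronal, so the plural suffix is -a, giving *mesususa*.
The plural form *mesususa*: final sound = /a/, a vowel → -e → *mesususae*.
The genitive form *mesususae*: final sound = /e/, a vowel → -de → *mesususaede*.

mesususaede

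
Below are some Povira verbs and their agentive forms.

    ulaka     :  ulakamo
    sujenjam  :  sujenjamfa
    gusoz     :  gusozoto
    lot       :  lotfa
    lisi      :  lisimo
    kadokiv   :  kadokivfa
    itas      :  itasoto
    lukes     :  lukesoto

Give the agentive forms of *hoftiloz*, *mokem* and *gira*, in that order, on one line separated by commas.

The alternation tracks the final sound of the stem — -oto when the stem ends in a sibilant (*gusoz*, *itas*, *lukes*); -fa when the stem ends in a non-sibilant consonant (*sujenjam*, *lot*, *kadokiv*); -mo when the stem ends in a vowel (*ulaka*, *lisi*).
Since the final sound of *hoftiloz* is /z/ (a sibilant), it takes -oto, giving *hoftilozoto*.
Since the final sound of *mokem* is /m/ (a non-sibilant consonant), it takes -fa, giving *mokemfa*.
Since the final sound of *gira* is /a/ (a vowel), it takes -mo, giving *giramo*.

hoftilozoto, mokemfa, giramo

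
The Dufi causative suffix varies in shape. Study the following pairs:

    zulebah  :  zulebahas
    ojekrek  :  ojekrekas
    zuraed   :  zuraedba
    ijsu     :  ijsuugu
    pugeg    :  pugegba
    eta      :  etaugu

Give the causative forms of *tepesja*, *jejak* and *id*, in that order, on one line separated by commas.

The suffix is conditioned by the final sound: -as when the stem ends in a voiceless consonant (*zulebah*, *ojekrek*); -ba when the stem ends in a voiced consonant (*zuraed*, *pugeg*); -ugu when the stem ends in a vowel (*ijsu*, *eta*).
*tepesja*: final sound = /a/, a vowel → -ugu → *tepesjaugu*.
The final sound of *jejak* is /k/, which is a voiceless consonant, so the suffix is -as, giving *jejakas*.
*id* — final sound /d/ (a voiced consonant) → -ba → *idba*.

tepesjaugu, jejakas, idba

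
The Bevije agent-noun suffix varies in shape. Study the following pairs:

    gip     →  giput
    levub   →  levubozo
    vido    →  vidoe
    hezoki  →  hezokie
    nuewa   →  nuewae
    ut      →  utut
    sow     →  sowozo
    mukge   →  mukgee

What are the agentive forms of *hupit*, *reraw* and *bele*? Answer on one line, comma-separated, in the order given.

Looking at the final sound of each stem: -ut when the stem ends in a voiceless consonant (*gip*, *ut*); -ozo when the stem ends in a voiced consonant (*levub*, *sow*); -e when the stem ends in a vowel (*vido*, *hezoki*, *nuewa*, *mukge*).
*hupit*: final sound = /t/, a voiceless consonant → -ut → *hupitut*.
The final sound of *reraw* is /w/, which is a voiced consonant, so the suffix is -ozo, giving *rerawozo*.
*bele*: final sound = /e/, a vowel → -e → *belee*.

hupitut, rerawozo, belee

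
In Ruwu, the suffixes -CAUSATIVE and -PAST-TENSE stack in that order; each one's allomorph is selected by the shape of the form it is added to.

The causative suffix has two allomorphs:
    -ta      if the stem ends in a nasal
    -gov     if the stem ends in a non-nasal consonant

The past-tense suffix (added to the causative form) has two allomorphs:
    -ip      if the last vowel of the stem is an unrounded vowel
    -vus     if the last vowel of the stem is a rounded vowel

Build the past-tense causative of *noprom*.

nopromtaip

The final consonant of *noprom* is /m/, which is a nasal, so the causative suffix is -ta, giving *nopromta*.
The last vowel of the causative form *nopromta* is /a/, which is an unrounded vowel, so the past-tense suffix is -ip, giving *nopromtaip*.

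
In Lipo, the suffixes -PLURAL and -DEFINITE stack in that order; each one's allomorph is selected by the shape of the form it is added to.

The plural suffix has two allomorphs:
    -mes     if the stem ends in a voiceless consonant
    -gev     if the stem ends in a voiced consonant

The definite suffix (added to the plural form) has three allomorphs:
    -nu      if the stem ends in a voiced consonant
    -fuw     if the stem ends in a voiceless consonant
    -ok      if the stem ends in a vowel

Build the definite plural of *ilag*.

ilaggevnu

The final consonant of *ilag* is /g/, which is voiced, so the plural suffix is -gev, giving *ilaggev*.
Since the final sound of the plural form *ilaggev* is /v/ (a voiced consonant), it takes -nu, giving *ilaggevnu*.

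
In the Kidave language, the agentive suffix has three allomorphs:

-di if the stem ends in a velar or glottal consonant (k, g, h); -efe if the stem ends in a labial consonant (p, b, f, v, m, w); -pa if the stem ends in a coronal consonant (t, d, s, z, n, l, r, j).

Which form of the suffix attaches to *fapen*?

-pa

Since the final consonant of *fapen* is /n/ (coronal), it takes -pa.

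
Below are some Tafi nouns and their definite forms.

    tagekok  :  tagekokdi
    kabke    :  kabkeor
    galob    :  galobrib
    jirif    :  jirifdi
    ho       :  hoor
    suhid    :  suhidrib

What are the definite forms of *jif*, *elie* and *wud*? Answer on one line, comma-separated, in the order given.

jifdi, elieor, wudrib

Looking at the final sound of each stem: -di when the stem ends in a voiceless consonant (*tagekok*, *jirif*); -rib when the stem ends in a voiced consonant (*galob*, *suhid*); -or when the stem ends in a vowel (*kabke*, *ho*).
The final sound of *jif* is /f/, which is a voiceless consonant, so the suffix is -di, giving *jifdi*.
*elie* — final sound /e/ (a vowel) → -or → *elieor*.
Since the final sound of *wud* is /d/ (a voiced consonant), it takes -rib, giving *wudrib*.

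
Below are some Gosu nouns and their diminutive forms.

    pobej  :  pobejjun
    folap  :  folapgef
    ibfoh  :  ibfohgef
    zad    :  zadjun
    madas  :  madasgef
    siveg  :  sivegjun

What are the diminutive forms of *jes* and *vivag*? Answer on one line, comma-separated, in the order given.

The suffix is conditioned by the final consonant: -gef when the stem ends in a voiceless consonant (*folap*, *ibfoh*, *madas*); -jun when the stem ends in a voiced consonant (*pobej*, *zad*, *siveg*).
*jes*: final consonant = /s/, voiceless → -gef → *jesgef*.
The final consonant of *vivag* is /g/, which is voiced, so the suffix is -jun, giving *vivagjun*.

jesgef, vivagjun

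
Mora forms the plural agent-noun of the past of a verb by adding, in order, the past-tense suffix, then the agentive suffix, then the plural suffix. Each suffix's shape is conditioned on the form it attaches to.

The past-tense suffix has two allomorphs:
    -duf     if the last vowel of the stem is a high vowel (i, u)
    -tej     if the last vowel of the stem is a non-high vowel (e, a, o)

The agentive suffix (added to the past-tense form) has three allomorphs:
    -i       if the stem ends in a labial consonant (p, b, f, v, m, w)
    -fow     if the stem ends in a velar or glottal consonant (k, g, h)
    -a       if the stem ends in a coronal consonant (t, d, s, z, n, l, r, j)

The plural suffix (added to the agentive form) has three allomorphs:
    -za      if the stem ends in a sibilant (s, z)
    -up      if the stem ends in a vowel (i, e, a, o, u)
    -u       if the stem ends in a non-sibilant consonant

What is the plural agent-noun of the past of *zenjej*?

zenjejtejaup

*zenjej* — last vowel /e/ (a non-high vowel) → -tej → *zenjejtej*.
The past-tense form *zenjejtej*: final consonant = /j/, coronal → -a → *zenjejteja*.
Since the final sound of the agentive form *zenjejteja* is /a/ (a vowel), it takes -up, giving *zenjejtejaup*.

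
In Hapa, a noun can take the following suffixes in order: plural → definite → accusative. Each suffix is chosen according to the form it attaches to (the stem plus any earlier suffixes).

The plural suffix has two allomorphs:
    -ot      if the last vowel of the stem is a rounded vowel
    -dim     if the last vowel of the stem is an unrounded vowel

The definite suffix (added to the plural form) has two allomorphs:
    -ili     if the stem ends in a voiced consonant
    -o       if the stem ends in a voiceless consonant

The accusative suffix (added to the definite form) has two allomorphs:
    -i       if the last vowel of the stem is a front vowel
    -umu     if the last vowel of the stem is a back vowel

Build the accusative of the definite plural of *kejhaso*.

*kejhaso* — last vowel /o/ (a rounded vowel) → -ot → *kejhasoot*.
The plural form *kejhasoot*: final consonant = /t/, voiceless → -o → *kejhasooto*.
Since the last vowel of the definite form *kejhasooto* is /o/ (a back vowel), it takes -umu, giving *kejhasootoumu*.

kejhasootoumu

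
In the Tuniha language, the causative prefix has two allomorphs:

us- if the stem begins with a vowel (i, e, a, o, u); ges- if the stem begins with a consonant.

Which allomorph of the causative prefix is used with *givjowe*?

ges-

Since the first sound of *givjowe* is /g/ (a consonant), it takes ges-.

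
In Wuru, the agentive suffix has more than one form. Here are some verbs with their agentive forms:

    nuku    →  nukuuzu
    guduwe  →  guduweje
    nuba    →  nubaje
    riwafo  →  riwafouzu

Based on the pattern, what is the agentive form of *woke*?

The pattern is rounding harmony: -uzu when the last vowel of the stem is a rounded vowel (*nuku*, *riwafo*); -je when the last vowel of the stem is an unrounded vowel (*guduwe*, *nuba*).
Since the last vowel of *woke* is /e/ (an unrounded vowel), it takes -je, giving *wokeje*.

wokeje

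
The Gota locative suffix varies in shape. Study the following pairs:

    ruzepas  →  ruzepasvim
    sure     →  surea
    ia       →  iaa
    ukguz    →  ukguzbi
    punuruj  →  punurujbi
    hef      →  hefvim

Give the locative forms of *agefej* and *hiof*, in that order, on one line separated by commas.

agefejbi, hiofvim

Looking at the final sound of each stem: -vim when the stem ends in a voiceless consonant (*ruzepas*, *hef*); -bi when the stem ends in a voiced consonant (*ukguz*, *punuruj*); -a when the stem ends in a vowel (*sure*, *ia*).
The final sound of *agefej* is /j/, which is a voiced consonant, so the suffix is -bi, giving *agefejbi*.
*hiof* — final sound /f/ (a voiceless consonant) → -vim → *hiofvim*.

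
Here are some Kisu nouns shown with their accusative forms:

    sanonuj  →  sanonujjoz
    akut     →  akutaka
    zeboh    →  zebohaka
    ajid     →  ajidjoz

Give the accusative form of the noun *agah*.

The alternation tracks the final consonant of the stem — -aka when the stem ends in a voiceless consonant (*akut*, *zeboh*); -joz when the stem ends in a voiced consonant (*sanonuj*, *ajid*).
*agah*: final consonant = /h/, voiceless → -aka → *agahaka*.

agahaka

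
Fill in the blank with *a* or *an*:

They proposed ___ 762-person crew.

a

The indefinite article is chosen by the initial *sound* of the following word, not its spelling.
The number *762* is spoken "seven hundred …", beginning with /ˈsɛvən/ — a consonant sound.
So the article is *a*: They proposed a 762-person crew.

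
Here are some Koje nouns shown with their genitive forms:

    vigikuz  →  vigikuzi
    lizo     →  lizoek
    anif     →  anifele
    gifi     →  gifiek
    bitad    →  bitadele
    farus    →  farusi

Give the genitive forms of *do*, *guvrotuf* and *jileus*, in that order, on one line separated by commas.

doek, guvrotufele, jileusi

The pattern is sibilance of the final sound: -i when the stem ends in a sibilant (*vigikuz*, *farus*); -ele when the stem ends in a non-sibilant consonant (*anif*, *bitad*); -ek when the stem ends in a vowel (*lizo*, *gifi*).
The final sound of *do* is /o/, which is a vowel, so the suffix is -ek, giving *doek*.
Since the final sound of *guvrotuf* is /f/ (a non-sibilant consonant), it takes -ele, giving *guvrotufele*.
The final sound of *jileus* is /s/, which is a sibilant, so the suffix is -i, giving *jileusi*.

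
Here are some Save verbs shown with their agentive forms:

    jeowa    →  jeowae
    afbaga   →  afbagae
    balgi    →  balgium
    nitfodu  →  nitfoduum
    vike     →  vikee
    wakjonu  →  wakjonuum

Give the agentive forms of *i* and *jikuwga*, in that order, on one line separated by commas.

The suffix is conditioned by the last vowel: -um when the last vowel of the stem is a high vowel (*balgi*, *nitfodu*, *wakjonu*); -e when the last vowel of the stem is a non-high vowel (*jeowa*, *afbaga*, *vike*).
Since the last vowel of *i* is /i/ (a high vowel), it takes -um, giving *ium*.
The last vowel of *jikuwga* is /a/, which is a non-high vowel, so the suffix is -e, giving *jikuwgae*.

ium, jikuwgae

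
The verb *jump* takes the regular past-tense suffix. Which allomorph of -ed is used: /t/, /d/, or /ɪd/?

The stem *jump* ends in a voiceless consonant other than /t/.
The -ed suffix is realized as /ɪd/ after /t, d/; as /t/ after other voiceless consonants; and as /d/ after other voiced sounds.
So -ed on *jump* is pronounced /t/.

/t/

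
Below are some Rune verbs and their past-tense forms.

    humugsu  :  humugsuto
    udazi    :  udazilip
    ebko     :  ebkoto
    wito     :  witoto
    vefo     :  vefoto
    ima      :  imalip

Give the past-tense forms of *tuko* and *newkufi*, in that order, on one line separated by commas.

The suffix is conditioned by the last vowel: -to when the last vowel of the stem is a rounded vowel (*humugsu*, *ebko*, *wito*, *vefo*); -lip when the last vowel of the stem is an unrounded vowel (*udazi*, *ima*).
*tuko* — last vowel /o/ (a rounded vowel) → -to → *tukoto*.
Since the last vowel of *newkufi* is /i/ (an unrounded vowel), it takes -lip, giving *newkufilip*.

tukoto, newkufilip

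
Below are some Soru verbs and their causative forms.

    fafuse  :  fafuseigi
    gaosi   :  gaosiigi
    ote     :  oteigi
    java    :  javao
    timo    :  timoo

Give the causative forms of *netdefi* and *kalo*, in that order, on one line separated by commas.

The suffix is conditioned by the last vowel: -igi when the last vowel of the stem is a front vowel (*fafuse*, *gaosi*, *ote*); -o when the last vowel of the stem is a back vowel (*java*, *timo*).
*netdefi* — last vowel /i/ (a front vowel) → -igi → *netdefiigi*.
*kalo* — last vowel /o/ (a back vowel) → -o → *kaloo*.

netdefiigi, kaloo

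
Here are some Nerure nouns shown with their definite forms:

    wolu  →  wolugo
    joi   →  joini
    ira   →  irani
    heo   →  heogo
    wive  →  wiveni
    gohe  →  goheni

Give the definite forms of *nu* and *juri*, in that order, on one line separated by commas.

Looking at the last vowel of each stem: -go when the last vowel of the stem is a rounded vowel (*wolu*, *heo*); -ni when the last vowel of the stem is an unrounded vowel (*joi*, *ira*, *wive*, *gohe*).
*nu*: last vowel = /u/, a rounded vowel → -go → *nugo*.
*juri* — last vowel /i/ (an unrounded vowel) → -ni → *jurini*.

nugo, jurini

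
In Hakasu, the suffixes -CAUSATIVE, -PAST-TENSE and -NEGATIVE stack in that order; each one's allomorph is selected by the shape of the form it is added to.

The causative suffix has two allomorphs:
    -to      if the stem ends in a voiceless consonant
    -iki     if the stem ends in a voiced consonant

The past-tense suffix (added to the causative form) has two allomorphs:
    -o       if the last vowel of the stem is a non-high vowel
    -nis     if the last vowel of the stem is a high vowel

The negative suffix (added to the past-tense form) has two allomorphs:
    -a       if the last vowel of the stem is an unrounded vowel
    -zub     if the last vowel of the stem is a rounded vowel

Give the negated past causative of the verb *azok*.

Since the final consonant of *azok* is /k/ (voiceless), it takes -to, giving *azokto*.
Since the last vowel of the causative form *azokto* is /o/ (a non-high vowel), it takes -o, giving *azoktoo*.
The past-tense form *azoktoo*: last vowel = /o/, a rounded vowel → -zub → *azoktoozub*.

azoktoozub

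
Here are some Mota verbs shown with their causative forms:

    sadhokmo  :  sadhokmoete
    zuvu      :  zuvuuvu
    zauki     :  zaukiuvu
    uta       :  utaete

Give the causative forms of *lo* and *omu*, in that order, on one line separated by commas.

loete, omuuvu

The suffix is conditioned by the last vowel: -uvu when the last vowel of the stem is a high vowel (*zuvu*, *zauki*); -ete when the last vowel of the stem is a non-high vowel (*sadhokmo*, *uta*).
The last vowel of *lo* is /o/, which is a non-high vowel, so the suffix is -ete, giving *loete*.
Since the last vowel of *omu* is /u/ (a high vowel), it takes -uvu, giving *omuuvu*.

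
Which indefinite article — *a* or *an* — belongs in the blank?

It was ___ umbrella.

an

The indefinite article is chosen by the initial *sound* of the following word, not its spelling.
*umbrella* begins with the sound /ʌ/ (u pronounced /ʌ/) — a vowel sound.
So the article is *an*: It was an umbrella.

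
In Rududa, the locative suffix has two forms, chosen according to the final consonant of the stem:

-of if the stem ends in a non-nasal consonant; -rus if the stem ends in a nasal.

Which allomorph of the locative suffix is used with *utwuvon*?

*utwuvon*: final consonant = /n/, a nasal → -rus.

-rus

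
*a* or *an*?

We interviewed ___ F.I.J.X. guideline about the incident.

an

The indefinite article is chosen by the initial *sound* of the following word, not its spelling.
The initialism *F.I.J.X.* is read letter by letter; the first letter, F, is pronounced /ɛf/, which begins with a vowel sound.
So the article is *an*: We interviewed an F.I.J.X. guideline about the incident.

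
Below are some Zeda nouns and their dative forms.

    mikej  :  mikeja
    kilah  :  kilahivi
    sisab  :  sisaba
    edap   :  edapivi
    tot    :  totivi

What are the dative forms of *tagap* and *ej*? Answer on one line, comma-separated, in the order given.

The pattern is voicing of the final consonant: -ivi when the stem ends in a voiceless consonant (*kilah*, *edap*, *tot*); -a when the stem ends in a voiced consonant (*mikej*, *sisab*).
*tagap*: final consonant = /p/, voiceless → -ivi → *tagapivi*.
Since the final consonant of *ej* is /j/ (voiced), it takes -a, giving *eja*.

tagapivi, eja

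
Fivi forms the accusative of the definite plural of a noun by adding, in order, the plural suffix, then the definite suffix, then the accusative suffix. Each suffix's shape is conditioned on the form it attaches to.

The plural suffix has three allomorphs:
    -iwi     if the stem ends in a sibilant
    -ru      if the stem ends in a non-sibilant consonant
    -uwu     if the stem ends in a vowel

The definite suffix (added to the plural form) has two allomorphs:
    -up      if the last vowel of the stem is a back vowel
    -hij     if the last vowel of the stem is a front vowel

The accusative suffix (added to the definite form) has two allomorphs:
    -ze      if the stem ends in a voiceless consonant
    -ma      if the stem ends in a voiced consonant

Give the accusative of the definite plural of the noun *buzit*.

buzitruupze

The final sound of *buzit* is /t/, which is a non-sibilant consonant, so the plural suffix is -ru, giving *buzitru*.
The last vowel of the plural form *buzitru* is /u/, which is a back vowel, so the definite suffix is -up, giving *buzitruup*.
The final consonant of the definite form *buzitruup* is /p/, which is voiceless, so the accusative suffix is -ze, giving *buzitruupze*.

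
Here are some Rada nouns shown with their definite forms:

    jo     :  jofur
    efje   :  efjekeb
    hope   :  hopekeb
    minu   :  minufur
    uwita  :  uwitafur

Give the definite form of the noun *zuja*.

The alternation tracks the last vowel of the stem — -keb when the last vowel of the stem is a front vowel (*efje*, *hope*); -fur when the last vowel of the stem is a back vowel (*jo*, *minu*, *uwita*).
The last vowel of *zuja* is /a/, which is a back vowel, so the suffix is -fur, giving *zujafur*.

zujafur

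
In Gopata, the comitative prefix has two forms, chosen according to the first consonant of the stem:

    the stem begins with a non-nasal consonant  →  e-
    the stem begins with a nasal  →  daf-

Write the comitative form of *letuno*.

eletuno

*letuno* — first consonant /l/ (non-nasal) → e- → *eletuno*.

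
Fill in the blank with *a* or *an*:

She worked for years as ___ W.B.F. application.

a

The indefinite article is chosen by the initial *sound* of the following word, not its spelling.
The initialism *W.B.F.* is read letter by letter; the first letter, W, is pronounced /ˈdʌbəl.juː/, which begins with a consonant sound.
So the article is *a*: She worked for years as a W.B.F. application.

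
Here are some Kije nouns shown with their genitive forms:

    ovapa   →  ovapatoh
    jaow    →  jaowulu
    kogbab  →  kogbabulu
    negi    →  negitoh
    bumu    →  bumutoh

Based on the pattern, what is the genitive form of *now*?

nowulu

The pattern is consonant vs. vowel: -ulu when the stem ends in a consonant (*jaow*, *kogbab*); -toh when the stem ends in a vowel (*ovapa*, *negi*, *bumu*).
*now* — final sound /w/ (a consonant) → -ulu → *nowulu*.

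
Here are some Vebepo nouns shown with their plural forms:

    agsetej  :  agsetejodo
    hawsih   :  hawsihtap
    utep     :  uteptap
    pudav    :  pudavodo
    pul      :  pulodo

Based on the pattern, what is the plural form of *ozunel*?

ozunelodo

The pattern is voicing of the final consonant: -tap when the stem ends in a voiceless consonant (*hawsih*, *utep*); -odo when the stem ends in a voiced consonant (*agsetej*, *pudav*, *pul*).
*ozunel*: final consonant = /l/, voiced → -odo → *ozunelodo*.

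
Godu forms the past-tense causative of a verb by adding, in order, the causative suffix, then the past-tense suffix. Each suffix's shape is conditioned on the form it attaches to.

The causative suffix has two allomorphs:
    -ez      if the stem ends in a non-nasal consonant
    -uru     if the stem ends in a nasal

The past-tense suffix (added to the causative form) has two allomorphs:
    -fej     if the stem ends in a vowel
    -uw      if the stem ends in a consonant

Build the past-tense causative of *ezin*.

*ezin*: final consonant = /n/, a nasal → -uru → *ezinuru*.
The causative form *ezinuru*: final sound = /u/, a vowel → -fej → *ezinurufej*.

ezinurufej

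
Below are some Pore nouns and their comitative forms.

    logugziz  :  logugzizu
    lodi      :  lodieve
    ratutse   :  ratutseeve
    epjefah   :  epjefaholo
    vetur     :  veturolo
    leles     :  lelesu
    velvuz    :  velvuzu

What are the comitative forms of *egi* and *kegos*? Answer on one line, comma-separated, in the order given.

The alternation tracks the final sound of the stem — -u when the stem ends in a sibilant (*logugziz*, *leles*, *velvuz*); -olo when the stem ends in a non-sibilant consonant (*epjefah*, *vetur*); -eve when the stem ends in a vowel (*lodi*, *ratutse*).
*egi*: final sound = /i/, a vowel → -eve → *egieve*.
The final sound of *kegos* is /s/, which is a sibilant, so the suffix is -u, giving *kegosu*.

egieve, kegosu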